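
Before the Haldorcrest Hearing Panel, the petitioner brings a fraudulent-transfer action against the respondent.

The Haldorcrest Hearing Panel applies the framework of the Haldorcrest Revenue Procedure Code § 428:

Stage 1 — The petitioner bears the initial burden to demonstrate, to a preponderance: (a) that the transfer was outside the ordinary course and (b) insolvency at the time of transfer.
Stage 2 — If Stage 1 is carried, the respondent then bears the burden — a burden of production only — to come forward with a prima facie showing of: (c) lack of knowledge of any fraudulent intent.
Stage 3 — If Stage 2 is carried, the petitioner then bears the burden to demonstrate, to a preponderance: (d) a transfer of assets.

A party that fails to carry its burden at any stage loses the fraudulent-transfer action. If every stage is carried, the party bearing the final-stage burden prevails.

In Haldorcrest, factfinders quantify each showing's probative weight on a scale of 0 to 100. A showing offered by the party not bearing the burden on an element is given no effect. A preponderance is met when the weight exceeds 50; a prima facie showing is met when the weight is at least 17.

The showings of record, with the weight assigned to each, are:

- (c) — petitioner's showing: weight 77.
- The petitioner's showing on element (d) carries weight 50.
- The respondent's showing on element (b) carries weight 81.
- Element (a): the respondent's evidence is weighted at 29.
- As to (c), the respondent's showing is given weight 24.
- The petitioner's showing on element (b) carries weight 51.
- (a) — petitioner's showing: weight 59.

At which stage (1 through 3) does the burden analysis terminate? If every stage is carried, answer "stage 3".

stage 3

At Stage 1 the petitioner must meet a preponderance (weight exceeds 50): on (a) the weight is 59 (the respondent's 29 is given no effect), which does exceed 50, so (a) meets the standard; on (b) the weight is 51 (the respondent's 81 is given no effect), which does exceed 50, so (b) meets the standard.
  The petitioner carries Stage 1; the respondent now bears the burden.
At Stage 2 the respondent must meet a prima facie showing (weight is at least 17): on (c) the weight is 24 (the petitioner's 77 is given no effect), ≥ 17, so (c) meets the standard.
  Stage 2 is satisfied; the onus moves to the petitioner.
At Stage 3 the petitioner must meet a preponderance (weight exceeds 50): on (d) the weight is 50, which does not exceed 50, so (d) does not meet the standard.
  Stage 3 not carried; the petitioner fails its burden.
The analysis ends at Stage 3; the respondent prevails.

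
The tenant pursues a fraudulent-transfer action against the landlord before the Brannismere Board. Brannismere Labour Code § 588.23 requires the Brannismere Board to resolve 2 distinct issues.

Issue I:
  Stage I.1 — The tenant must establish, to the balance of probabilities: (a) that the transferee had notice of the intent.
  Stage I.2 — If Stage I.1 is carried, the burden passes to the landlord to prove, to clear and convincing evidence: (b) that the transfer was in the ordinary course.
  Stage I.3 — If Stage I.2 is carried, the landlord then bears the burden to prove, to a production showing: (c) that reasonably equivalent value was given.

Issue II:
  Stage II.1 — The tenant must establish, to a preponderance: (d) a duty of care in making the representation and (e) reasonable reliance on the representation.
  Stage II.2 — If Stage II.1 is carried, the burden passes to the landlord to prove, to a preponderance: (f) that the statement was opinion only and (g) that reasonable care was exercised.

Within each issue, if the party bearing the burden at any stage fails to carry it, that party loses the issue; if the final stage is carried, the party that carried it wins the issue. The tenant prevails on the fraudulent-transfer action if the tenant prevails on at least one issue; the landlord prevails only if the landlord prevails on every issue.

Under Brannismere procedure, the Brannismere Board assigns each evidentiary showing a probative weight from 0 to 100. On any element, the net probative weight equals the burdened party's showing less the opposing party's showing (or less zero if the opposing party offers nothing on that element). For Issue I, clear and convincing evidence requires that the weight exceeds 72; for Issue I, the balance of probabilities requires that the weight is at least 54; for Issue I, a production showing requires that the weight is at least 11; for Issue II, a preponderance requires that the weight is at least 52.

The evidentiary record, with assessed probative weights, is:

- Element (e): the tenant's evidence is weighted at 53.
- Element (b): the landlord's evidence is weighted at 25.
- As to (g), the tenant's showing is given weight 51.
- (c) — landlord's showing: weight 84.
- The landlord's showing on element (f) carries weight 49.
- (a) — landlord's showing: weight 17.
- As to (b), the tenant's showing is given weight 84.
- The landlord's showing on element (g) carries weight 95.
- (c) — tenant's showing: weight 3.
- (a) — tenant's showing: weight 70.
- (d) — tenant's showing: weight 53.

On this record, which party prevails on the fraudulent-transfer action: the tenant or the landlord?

tenant

— Issue I —
Stage I.1 (tenant, the balance of probabilities, weight is at least 54): (a) net 70−17=53 < 54 — fails.
  The tenant does not carry Stage I.1.
The landlord prevails on this issue.
— Issue II —
Stage II.1 — burden on tenant; standard: a preponderance (weight is at least 52).
    (d): 53 ≥ 52 [met]
    (e): 53 ≥ 52 [met]
  All elements met. The burden passes to the landlord.
Stage II.2 — burden on landlord; standard: a preponderance (weight is at least 52).
    (f): 49 < 52 [not met]
    (g): 95 − 51 = 44 < 52 [not met]
  Stage II.2 not carried; the landlord fails its burden.
The tenant prevails on this issue.
Per-issue: Issue I → landlord; Issue II → tenant. The tenant must prevail on at least one issue; overall, the tenant prevails.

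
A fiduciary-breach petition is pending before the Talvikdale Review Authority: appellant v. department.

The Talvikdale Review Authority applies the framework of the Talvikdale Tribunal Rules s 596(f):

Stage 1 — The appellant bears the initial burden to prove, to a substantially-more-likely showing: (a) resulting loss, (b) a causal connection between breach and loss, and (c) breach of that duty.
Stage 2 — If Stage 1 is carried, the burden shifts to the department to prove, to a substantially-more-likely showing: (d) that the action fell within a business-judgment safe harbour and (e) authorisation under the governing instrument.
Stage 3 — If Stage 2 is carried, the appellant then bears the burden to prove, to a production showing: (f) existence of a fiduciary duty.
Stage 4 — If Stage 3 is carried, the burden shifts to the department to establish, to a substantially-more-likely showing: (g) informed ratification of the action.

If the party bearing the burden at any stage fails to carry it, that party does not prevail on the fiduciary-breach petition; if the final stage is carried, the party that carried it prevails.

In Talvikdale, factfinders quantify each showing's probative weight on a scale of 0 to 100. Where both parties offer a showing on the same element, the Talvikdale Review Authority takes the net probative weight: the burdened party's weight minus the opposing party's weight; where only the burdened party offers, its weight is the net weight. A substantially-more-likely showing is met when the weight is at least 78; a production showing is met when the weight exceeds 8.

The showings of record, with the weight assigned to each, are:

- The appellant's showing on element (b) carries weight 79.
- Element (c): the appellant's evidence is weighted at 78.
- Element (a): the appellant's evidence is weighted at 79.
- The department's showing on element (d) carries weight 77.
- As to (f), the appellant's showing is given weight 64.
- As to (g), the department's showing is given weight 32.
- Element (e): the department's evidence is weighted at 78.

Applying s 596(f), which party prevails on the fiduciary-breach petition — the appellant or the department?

appellant

At Stage 1 the appellant must meet a substantially-more-likely showing (weight is at least 78): on (a) the weight is 79, which does reach 78, so (a) meets the standard; on (b) the weight is 79, which does reach 78, so (b) meets the standard; on (c) the weight is 78, ≥ 78, so (c) meets the standard.
  Stage 1 is satisfied; the onus moves to the department.
At Stage 2 the department must meet a substantially-more-likely showing (weight is at least 78): on (d) the weight is 77, < 78, so (d) does not meet the standard; on (e) the weight is 78, which does reach 78, so (e) meets the standard.
  The department does not carry Stage 2.
So the appellant prevails.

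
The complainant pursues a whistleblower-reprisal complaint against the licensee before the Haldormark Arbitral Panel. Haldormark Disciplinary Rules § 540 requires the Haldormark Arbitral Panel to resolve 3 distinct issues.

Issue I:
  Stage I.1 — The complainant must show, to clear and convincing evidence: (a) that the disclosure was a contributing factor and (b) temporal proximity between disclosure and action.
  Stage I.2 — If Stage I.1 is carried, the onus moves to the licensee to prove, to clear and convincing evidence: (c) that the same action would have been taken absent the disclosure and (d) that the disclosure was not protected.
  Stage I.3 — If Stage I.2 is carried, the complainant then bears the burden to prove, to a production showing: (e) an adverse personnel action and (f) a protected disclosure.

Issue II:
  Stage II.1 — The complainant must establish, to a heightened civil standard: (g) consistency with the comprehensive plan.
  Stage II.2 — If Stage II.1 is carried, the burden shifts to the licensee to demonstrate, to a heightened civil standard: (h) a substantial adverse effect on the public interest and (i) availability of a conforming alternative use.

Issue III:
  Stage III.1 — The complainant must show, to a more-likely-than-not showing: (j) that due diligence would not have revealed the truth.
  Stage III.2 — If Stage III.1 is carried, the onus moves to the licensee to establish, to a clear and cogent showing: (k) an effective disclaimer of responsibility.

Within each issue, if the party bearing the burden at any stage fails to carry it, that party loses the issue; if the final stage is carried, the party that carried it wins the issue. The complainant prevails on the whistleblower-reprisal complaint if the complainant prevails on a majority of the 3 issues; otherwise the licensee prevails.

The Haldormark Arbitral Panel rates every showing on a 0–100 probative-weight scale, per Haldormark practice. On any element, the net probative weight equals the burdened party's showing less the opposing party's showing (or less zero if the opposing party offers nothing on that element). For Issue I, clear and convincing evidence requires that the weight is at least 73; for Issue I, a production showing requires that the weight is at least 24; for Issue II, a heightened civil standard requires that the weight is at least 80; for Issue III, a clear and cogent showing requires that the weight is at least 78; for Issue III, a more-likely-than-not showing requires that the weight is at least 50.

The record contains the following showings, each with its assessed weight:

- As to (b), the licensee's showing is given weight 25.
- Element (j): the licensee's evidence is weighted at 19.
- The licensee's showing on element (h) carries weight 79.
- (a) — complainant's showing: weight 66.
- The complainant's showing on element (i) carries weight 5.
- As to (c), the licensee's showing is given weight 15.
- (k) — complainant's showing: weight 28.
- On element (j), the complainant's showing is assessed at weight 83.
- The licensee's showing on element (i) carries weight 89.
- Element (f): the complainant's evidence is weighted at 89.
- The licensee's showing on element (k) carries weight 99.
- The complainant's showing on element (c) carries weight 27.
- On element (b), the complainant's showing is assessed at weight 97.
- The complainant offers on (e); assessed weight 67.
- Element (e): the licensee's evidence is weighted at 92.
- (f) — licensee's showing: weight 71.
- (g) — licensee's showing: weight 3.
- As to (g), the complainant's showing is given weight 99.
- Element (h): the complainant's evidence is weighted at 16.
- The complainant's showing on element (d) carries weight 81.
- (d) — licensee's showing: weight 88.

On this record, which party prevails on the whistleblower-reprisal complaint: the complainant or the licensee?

— Issue I —
At Stage I.1 the complainant must meet clear and convincing evidence (weight is at least 73): on (a) the weight is 66, < 73, so (a) does not meet the standard; on (b) the weight is 97 less the opposing 25 gives net 72, which does not reach 73, so (b) does not meet the standard.
  Stage I.1 not carried; the complainant fails its burden.
So the licensee prevails on this issue.
— Issue II —
Stage II.1 (complainant, a heightened civil standard, weight is at least 80): (g) net 99−3=96 ≥ 80 — meets.
  Stage II.1 carried; the burden shifts to the licensee.
Stage II.2 (licensee, a heightened civil standard, weight is at least 80): (h) net 79−16=63 < 80 — fails; (i) net 89−5=84 ≥ 80 — meets.
  The licensee does not carry Stage II.2.
The analysis ends at Stage II.2; the complainant prevails on this issue.
— Issue III —
Stage III.1 — burden on complainant; standard: a more-likely-than-not showing (weight is at least 50).
    (j): 83 − 19 = 64 ≥ 50 [met]
  Stage III.1 is satisfied; the onus moves to the licensee.
Stage III.2 — burden on licensee; standard: a clear and cogent showing (weight is at least 78).
    (k): 99 − 28 = 71 < 78 [not met]
  The licensee does not carry Stage III.2.
So the complainant prevails on this issue.
Per-issue: Issue I → licensee; Issue II → complainant; Issue III → complainant. The complainant must prevail on a majority of issues; overall, the complainant prevails.

complainant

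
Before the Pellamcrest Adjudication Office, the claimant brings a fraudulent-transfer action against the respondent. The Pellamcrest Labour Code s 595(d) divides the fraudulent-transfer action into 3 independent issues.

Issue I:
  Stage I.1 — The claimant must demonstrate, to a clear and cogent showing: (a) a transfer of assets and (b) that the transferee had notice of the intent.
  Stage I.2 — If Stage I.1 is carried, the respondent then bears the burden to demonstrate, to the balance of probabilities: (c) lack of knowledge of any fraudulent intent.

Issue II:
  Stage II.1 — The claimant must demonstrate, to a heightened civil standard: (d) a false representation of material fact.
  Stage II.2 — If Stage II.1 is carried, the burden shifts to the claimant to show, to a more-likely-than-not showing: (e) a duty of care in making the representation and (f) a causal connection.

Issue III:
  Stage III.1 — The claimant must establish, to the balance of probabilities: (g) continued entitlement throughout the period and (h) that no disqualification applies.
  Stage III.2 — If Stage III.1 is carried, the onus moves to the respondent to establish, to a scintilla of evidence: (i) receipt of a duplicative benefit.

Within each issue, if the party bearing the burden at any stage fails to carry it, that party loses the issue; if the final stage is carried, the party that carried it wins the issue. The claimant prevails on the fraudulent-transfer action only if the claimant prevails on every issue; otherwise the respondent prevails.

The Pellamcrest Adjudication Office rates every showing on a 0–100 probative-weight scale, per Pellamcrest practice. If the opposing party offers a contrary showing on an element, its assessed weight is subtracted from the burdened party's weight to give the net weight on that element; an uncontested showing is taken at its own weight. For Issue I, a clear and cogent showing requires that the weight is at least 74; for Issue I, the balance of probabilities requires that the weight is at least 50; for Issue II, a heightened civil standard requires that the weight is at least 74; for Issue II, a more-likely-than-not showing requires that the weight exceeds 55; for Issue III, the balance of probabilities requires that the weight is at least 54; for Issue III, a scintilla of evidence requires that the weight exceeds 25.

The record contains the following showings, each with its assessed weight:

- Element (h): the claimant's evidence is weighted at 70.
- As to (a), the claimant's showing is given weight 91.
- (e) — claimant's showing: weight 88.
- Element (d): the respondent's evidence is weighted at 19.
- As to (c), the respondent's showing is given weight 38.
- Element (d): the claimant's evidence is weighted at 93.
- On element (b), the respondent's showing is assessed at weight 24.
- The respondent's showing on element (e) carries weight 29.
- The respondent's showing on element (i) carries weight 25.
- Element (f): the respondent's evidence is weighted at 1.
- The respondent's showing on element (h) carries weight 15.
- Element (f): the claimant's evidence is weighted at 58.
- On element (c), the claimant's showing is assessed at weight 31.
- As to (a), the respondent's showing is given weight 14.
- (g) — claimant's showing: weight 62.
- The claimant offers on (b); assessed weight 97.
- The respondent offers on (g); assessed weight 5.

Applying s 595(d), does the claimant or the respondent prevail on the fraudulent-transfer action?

— Issue I —
Stage I.1 (claimant, a clear and cogent showing, weight is at least 74): (a) net 91−14=77 ≥ 74 — meets; (b) net 97−24=73 < 74 — fails.
  Stage I.1 not carried; the claimant fails its burden.
The analysis ends at Stage I.1; the respondent prevails on this issue.
— Issue II —
Stage II.1 — burden on claimant; standard: a heightened civil standard (weight is at least 74).
    (d): 93 − 19 = 74 ≥ 74 [met]
  Stage II.1 is satisfied; the claimant continues to bear the burden.
Stage II.2 — burden on claimant; standard: a more-likely-than-not showing (weight exceeds 55).
    (e): 88 − 29 = 59 > 55 [met]
    (f): 58 − 1 = 57 > 55 [met]
  All elements met at the final stage.
Every stage carried; the claimant prevails on this issue.
— Issue III —
Stage III.1 (claimant, the balance of probabilities, weight is at least 54): (g) net 62−5=57 ≥ 54 — meets; (h) net 70−15=55 ≥ 54 — meets.
  The claimant carries Stage III.1; the respondent now bears the burden.
Stage III.2 (respondent, a scintilla of evidence, weight exceeds 25): (i) 25 ≤ 25 — fails.
  The respondent does not carry Stage III.2.
The analysis ends at Stage III.2; the claimant prevails on this issue.
Per-issue: Issue I → respondent; Issue II → claimant; Issue III → claimant. The claimant must prevail on every issue; overall, the respondent prevails.

respondent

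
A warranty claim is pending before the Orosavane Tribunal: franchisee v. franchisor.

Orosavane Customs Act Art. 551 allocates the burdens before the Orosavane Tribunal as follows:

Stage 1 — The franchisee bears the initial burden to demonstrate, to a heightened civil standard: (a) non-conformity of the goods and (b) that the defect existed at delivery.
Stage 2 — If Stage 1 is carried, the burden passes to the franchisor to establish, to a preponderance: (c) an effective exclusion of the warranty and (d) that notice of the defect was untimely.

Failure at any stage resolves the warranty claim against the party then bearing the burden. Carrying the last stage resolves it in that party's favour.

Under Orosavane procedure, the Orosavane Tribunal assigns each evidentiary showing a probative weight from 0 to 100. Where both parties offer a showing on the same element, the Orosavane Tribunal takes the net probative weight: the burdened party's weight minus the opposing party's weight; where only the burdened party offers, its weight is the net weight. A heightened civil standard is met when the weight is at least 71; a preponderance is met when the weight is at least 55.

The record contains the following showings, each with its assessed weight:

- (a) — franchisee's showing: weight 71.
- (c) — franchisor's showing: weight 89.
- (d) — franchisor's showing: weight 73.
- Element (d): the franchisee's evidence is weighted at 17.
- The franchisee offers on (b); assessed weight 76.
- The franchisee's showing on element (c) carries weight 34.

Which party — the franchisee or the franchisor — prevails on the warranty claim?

franchisor

Stage 1 — burden on franchisee; standard: a heightened civil standard (weight is at least 71).
    (a): 71 ≥ 71 [met]
    (b): 76 ≥ 71 [met]
  Stage 1 carried; the burden shifts to the franchisor.
Stage 2 — burden on franchisor; standard: a preponderance (weight is at least 55).
    (c): 89 − 34 = 55 ≥ 55 [met]
    (d): 73 − 17 = 56 ≥ 55 [met]
  All elements met at the final stage.
All stages carried — the franchisor prevails.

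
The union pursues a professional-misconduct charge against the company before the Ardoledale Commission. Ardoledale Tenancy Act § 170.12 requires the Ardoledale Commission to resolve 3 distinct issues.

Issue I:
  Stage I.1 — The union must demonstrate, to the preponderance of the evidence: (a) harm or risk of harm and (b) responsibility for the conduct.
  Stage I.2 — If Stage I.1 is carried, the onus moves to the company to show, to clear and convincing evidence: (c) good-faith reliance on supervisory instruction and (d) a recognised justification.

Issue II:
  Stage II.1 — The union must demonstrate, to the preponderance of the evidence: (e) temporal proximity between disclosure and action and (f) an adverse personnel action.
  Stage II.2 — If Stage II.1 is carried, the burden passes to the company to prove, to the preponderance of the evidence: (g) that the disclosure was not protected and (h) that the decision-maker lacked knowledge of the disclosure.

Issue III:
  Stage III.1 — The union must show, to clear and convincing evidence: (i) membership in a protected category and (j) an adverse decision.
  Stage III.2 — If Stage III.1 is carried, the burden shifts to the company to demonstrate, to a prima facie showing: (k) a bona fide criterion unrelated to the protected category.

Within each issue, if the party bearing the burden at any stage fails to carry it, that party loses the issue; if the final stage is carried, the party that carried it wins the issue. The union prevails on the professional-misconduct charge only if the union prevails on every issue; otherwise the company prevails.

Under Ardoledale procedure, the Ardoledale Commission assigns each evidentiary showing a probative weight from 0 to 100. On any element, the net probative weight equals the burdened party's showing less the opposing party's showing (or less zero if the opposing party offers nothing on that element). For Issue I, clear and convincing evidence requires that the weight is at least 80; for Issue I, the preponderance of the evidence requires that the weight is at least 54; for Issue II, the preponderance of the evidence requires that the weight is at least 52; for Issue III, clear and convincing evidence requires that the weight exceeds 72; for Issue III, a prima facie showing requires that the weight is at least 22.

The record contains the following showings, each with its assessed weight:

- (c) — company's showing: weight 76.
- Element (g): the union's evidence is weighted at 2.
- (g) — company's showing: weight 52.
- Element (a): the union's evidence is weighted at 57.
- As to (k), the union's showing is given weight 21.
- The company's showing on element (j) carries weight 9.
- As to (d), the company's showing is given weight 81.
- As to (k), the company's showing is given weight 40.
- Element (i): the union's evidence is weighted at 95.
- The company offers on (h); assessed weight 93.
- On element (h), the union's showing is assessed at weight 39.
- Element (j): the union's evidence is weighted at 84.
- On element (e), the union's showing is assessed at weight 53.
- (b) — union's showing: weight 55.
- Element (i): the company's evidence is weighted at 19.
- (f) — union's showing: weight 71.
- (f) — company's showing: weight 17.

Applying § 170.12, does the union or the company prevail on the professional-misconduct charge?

— Issue I —
At Stage I.1 the union must meet the preponderance of the evidence (weight is at least 54): on (a) the weight is 57, which does reach 54, so (a) meets the standard; on (b) the weight is 55, which does reach 54, so (b) meets the standard.
  All elements met. The burden passes to the company.
At Stage I.2 the company must meet clear and convincing evidence (weight is at least 80): on (c) the weight is 76, < 80, so (c) does not meet the standard; on (d) the weight is 81, ≥ 80, so (d) meets the standard.
  Stage I.2 not carried; the company fails its burden.
The analysis ends at Stage I.2; the union prevails on this issue.
— Issue II —
Stage II.1 (union, the preponderance of the evidence, weight is at least 52): (e) 53 ≥ 52 — meets; (f) net 71−17=54 ≥ 52 — meets.
  The union carries Stage II.1; the company now bears the burden.
Stage II.2 (company, the preponderance of the evidence, weight is at least 52): (g) net 52−2=50 < 52 — fails; (h) net 93−39=54 ≥ 52 — meets.
  Not every element is met, so the company fails to carry Stage II.2.
The union prevails on this issue.
— Issue III —
At Stage III.1 the union must meet clear and convincing evidence (weight exceeds 72): on (i) the weight is 95 less the opposing 19 gives net 76, which does exceed 72, so (i) meets the standard; on (j) the weight is 84 less the opposing 9 gives net 75, > 72, so (j) meets the standard.
  The union carries Stage III.1; the company now bears the burden.
At Stage III.2 the company must meet a prima facie showing (weight is at least 22): on (k) the weight is 40 less the opposing 21 gives net 19, which does not reach 22, so (k) does not meet the standard.
  The company does not carry Stage III.2.
The analysis ends at Stage III.2; the union prevails on this issue.
Per-issue: Issue I → union; Issue II → union; Issue III → union. The union must prevail on every issue; overall, the union prevails.

union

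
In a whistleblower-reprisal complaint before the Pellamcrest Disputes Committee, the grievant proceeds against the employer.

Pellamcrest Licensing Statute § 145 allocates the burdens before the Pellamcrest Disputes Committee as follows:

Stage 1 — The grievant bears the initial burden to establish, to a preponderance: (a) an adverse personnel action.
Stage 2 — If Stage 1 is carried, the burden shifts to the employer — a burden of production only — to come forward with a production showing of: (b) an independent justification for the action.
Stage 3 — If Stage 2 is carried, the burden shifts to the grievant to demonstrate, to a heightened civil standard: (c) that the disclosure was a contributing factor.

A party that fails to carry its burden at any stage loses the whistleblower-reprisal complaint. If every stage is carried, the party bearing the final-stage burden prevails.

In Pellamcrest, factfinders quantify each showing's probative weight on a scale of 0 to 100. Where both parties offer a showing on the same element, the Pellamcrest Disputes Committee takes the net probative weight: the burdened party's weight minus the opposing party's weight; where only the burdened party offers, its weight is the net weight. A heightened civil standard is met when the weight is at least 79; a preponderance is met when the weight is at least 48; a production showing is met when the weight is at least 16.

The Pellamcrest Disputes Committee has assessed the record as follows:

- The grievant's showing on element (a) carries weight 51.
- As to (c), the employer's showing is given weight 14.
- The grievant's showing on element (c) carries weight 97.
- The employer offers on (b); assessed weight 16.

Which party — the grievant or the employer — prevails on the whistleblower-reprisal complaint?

At Stage 1 the grievant must meet a preponderance (weight is at least 48): on (a) the weight is 51, ≥ 48, so (a) meets the standard.
  Stage 1 is satisfied; the onus moves to the employer.
At Stage 2 the employer must meet a production showing (weight is at least 16): on (b) the weight is 16, ≥ 16, so (b) meets the standard.
  The employer carries Stage 2; the grievant now bears the burden.
At Stage 3 the grievant must meet a heightened civil standard (weight is at least 79): on (c) the weight is 97 less the opposing 14 gives net 83, ≥ 79, so (c) meets the standard.
  Stage 3 carried; the final stage is satisfied.
With every stage satisfied, the grievant prevails.

grievant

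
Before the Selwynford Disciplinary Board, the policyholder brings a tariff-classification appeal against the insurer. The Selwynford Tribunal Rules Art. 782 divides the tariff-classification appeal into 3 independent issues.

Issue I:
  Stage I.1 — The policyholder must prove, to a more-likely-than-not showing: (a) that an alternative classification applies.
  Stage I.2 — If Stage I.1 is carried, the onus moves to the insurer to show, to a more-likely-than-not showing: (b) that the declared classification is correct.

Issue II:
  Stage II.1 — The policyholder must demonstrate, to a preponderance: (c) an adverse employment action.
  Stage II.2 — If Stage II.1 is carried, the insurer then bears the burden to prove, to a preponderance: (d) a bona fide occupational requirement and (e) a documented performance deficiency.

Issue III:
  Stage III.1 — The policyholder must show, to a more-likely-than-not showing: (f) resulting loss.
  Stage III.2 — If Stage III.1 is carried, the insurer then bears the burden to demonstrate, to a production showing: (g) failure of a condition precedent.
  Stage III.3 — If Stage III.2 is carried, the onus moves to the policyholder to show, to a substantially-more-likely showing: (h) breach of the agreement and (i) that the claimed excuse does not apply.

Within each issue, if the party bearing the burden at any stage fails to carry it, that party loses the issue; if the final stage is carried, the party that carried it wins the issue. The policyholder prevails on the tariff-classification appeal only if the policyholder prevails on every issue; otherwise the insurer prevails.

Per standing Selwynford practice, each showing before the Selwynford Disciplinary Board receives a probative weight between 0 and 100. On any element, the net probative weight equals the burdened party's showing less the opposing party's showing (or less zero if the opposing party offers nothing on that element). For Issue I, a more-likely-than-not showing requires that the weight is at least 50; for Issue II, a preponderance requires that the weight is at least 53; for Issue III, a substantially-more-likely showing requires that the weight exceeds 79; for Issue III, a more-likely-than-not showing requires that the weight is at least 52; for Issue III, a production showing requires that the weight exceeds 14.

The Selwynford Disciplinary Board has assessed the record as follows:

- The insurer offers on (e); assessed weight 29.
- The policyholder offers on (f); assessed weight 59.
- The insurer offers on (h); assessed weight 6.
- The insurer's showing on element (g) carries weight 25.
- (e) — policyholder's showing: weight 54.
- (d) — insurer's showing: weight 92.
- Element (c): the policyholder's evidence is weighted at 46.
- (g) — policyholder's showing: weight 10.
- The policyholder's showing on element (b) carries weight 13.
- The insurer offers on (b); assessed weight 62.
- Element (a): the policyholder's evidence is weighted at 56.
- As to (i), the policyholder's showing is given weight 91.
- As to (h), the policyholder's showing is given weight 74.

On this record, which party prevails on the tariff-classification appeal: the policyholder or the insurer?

insurer

— Issue I —
Stage I.1 — burden on policyholder; standard: a more-likely-than-not showing (weight is at least 50).
    (a): 56 ≥ 50 [met]
  The policyholder carries Stage I.1; the insurer now bears the burden.
Stage I.2 — burden on insurer; standard: a more-likely-than-not showing (weight is at least 50).
    (b): 62 − 13 = 49 < 50 [not met]
  Stage I.2 not carried; the insurer fails its burden.
The policyholder prevails on this issue.
— Issue II —
At Stage II.1 the policyholder must meet a preponderance (weight is at least 53): on (c) the weight is 46, which does not reach 53, so (c) does not meet the standard.
  The policyholder does not carry Stage II.1.
So the insurer prevails on this issue.
— Issue III —
Stage III.1 (policyholder, a more-likely-than-not showing, weight is at least 52): (f) 59 ≥ 52 — meets.
  The policyholder carries Stage III.1; the insurer now bears the burden.
Stage III.2 (insurer, a production showing, weight exceeds 14): (g) net 25−10=15 > 14 — meets.
  All elements met. The burden passes to the policyholder.
Stage III.3 (policyholder, a substantially-more-likely showing, weight exceeds 79): (h) net 74−6=68 ≤ 79 — fails; (i) 91 > 79 — meets.
  The policyholder does not carry Stage III.3.
The analysis ends at Stage III.3; the insurer prevails on this issue.
Per-issue: Issue I → policyholder; Issue II → insurer; Issue III → insurer. The policyholder must prevail on every issue; overall, the insurer prevails.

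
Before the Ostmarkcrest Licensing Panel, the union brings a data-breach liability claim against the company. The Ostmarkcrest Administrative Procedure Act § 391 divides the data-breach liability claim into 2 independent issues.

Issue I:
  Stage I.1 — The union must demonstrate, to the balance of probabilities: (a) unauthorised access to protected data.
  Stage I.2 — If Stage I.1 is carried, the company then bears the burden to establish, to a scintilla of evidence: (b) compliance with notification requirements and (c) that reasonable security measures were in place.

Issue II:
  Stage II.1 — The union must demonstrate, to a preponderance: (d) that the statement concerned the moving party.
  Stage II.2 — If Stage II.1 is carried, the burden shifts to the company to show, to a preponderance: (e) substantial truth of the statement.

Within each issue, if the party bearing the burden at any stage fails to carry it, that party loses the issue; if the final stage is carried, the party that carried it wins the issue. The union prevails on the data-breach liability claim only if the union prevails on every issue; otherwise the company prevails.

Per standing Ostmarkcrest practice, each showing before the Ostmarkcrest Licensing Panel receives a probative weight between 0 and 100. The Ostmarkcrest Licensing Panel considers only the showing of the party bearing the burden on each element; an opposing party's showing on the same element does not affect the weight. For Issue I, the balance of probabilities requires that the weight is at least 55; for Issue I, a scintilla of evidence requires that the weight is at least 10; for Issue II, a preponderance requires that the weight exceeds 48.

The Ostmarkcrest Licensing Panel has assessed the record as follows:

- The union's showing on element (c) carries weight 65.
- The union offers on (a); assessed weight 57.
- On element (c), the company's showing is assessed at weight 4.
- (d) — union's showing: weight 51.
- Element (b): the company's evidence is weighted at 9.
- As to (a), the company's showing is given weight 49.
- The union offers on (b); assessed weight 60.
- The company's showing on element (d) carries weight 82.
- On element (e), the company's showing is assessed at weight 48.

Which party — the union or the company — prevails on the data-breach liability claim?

union

— Issue I —
Stage I.1 — burden on union; standard: the balance of probabilities (weight is at least 55).
    (a): 57 (company's 49 disregarded) ≥ 55 [met]
  Stage I.1 carried; the burden shifts to the company.
Stage I.2 — burden on company; standard: a scintilla of evidence (weight is at least 10).
    (b): 9 (union's 60 disregarded) < 10 [not met]
    (c): 4 (union's 65 disregarded) < 10 [not met]
  Stage I.2 not carried; the company fails its burden.
The union prevails on this issue.
— Issue II —
Stage II.1 (union, a preponderance, weight exceeds 48): (d) 51 (company's 82 disregarded) > 48 — meets.
  The union carries Stage II.1; the company now bears the burden.
Stage II.2 (company, a preponderance, weight exceeds 48): (e) 48 ≤ 48 — fails.
  Not every element is met, so the company fails to carry Stage II.2.
So the union prevails on this issue.
Per-issue: Issue I → union; Issue II → union. The union must prevail on every issue; overall, the union prevails.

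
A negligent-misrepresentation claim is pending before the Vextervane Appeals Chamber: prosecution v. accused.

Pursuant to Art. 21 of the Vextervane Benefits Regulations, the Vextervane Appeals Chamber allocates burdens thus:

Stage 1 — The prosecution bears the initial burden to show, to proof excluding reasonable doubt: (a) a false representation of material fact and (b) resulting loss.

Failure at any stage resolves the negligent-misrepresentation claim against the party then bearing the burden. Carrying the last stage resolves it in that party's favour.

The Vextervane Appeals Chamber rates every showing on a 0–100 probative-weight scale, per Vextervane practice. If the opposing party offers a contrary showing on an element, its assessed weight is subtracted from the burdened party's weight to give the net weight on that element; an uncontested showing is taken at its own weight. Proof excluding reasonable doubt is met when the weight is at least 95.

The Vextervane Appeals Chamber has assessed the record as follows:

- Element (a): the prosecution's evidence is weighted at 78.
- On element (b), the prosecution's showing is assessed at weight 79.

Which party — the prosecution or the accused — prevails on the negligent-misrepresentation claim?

accused

Stage 1 (prosecution, proof excluding reasonable doubt, weight is at least 95): (a) 78 < 95 — fails; (b) 79 < 95 — fails.
  Not every element is met, so the prosecution fails to carry Stage 1.
So the accused prevails.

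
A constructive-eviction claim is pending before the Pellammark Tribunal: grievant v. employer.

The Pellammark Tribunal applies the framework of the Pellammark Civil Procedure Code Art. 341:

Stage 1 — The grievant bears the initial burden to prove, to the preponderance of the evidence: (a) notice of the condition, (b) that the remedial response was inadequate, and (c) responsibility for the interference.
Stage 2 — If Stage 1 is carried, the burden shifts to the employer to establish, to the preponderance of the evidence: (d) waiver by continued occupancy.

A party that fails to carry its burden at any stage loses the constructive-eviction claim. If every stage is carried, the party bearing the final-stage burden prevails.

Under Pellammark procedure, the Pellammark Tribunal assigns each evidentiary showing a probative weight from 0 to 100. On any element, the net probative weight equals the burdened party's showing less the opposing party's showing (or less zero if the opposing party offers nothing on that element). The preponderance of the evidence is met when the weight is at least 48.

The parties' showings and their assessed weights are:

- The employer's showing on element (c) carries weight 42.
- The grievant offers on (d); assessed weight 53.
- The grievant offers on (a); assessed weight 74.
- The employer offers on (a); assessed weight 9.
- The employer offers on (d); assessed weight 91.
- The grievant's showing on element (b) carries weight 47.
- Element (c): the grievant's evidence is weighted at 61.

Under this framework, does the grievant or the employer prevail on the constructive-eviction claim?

At Stage 1 the grievant must meet the preponderance of the evidence (weight is at least 48): on (a) the weight is 74 less the opposing 9 gives net 65, ≥ 48, so (a) meets the standard; on (b) the weight is 47, which does not reach 48, so (b) does not meet the standard; on (c) the weight is 61 less the opposing 42 gives net 19, < 48, so (c) does not meet the standard.
  Not every element is met, so the grievant fails to carry Stage 1.
The analysis ends at Stage 1; the employer prevails.

employer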